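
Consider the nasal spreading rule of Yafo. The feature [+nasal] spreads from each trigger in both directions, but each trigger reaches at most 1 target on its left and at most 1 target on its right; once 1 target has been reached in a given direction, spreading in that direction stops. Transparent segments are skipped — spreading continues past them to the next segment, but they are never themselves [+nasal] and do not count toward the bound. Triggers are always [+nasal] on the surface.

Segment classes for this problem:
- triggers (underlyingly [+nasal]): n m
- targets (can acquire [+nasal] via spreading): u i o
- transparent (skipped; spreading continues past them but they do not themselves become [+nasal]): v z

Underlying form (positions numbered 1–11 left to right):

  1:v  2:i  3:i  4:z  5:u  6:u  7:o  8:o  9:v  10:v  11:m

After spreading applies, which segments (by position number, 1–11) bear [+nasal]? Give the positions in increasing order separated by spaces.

From /m/ at 11 rightward: word edge.
From /m/ at 11 leftward: 10 /v/ transparent; 9 /v/ transparent; 8 /o/ → [+nasal]; bound reached.
Targets with no active source: positions 2 3 5 6 7 stay [-nasal].

8 11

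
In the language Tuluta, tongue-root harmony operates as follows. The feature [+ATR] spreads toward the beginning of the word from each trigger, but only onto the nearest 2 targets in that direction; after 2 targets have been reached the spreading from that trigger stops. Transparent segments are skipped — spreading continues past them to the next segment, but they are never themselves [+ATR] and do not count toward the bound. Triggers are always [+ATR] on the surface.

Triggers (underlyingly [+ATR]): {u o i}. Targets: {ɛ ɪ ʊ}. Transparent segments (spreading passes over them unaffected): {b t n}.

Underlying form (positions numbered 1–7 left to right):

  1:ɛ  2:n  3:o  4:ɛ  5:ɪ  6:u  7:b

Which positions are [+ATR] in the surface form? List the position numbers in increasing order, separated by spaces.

From /o/ at 3 leftward: 2 /n/ transparent; 1 /ɛ/ → [+ATR]; word edge.
From /u/ at 6 leftward: 5 /ɪ/ → [+ATR]; 4 /ɛ/ → [+ATR]; bound reached.

1 3 4 5 6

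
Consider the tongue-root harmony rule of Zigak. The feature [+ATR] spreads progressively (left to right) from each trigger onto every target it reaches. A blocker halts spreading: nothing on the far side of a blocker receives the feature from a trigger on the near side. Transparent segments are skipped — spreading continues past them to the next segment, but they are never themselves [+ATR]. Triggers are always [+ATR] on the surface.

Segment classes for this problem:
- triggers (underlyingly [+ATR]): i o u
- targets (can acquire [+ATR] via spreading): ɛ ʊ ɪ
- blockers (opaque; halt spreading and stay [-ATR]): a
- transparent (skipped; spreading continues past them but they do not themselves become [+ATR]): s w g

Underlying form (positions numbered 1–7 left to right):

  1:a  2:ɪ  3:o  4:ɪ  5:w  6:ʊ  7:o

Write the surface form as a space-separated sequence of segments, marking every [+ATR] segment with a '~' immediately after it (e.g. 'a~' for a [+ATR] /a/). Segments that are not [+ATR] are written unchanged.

From /o/ at 3 rightward: 4 /ɪ/ → [+ATR]; 5 /w/ transparent; 6 /ʊ/ → [+ATR]; 7 /o/ is itself a trigger — this domain ends here.
From /o/ at 7 rightward: word edge.
Target with no active source: position 2 stays [-ATR].
[+ATR] positions on the surface: 3 4 6 7.

a ɪ o~ ɪ~ w ʊ~ o~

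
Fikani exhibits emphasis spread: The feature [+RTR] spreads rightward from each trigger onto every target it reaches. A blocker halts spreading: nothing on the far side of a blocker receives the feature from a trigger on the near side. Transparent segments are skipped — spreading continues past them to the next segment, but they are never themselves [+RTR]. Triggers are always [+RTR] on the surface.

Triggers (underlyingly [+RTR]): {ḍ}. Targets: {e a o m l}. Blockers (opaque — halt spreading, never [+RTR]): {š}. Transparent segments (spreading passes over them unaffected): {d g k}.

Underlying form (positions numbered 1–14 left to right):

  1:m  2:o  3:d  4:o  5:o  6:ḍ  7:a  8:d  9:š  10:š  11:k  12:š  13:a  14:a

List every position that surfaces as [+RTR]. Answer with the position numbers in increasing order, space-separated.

From /ḍ/ at 6 rightward: 7 /a/ → [+RTR]; 8 /d/ transparent; 9 /š/ blocks.
Targets with no active source: positions 1 2 4 5 13 14 stay [-emphatic].

6 7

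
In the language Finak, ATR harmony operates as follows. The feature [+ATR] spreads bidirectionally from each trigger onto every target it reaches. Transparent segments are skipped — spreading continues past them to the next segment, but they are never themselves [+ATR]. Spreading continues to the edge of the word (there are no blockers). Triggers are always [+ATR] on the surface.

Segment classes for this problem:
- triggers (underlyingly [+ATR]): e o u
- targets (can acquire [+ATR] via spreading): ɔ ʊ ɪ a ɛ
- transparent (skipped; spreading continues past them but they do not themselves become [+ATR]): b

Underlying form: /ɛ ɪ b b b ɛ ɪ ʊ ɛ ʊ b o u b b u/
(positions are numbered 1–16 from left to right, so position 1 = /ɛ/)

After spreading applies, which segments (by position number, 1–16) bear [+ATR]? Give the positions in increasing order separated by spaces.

1 2 6 7 8 9 10 12 13 16

From /o/ at 12 rightward: 13 /u/ is itself a trigger — this domain ends here.
From /o/ at 12 leftward: 11 /b/ transparent; 10 /ʊ/ → [+ATR]; 9 /ɛ/ → [+ATR]; 8 /ʊ/ → [+ATR]; 7 /ɪ/ → [+ATR]; 6 /ɛ/ → [+ATR]; 5 /b/ transparent; 4 /b/ transparent; 3 /b/ transparent; 2 /ɪ/ → [+ATR]; 1 /ɛ/ → [+ATR]; word edge.
From /u/ at 13 rightward: 14 /b/ transparent; 15 /b/ transparent; 16 /u/ is itself a trigger — this domain ends here.
From /u/ at 13 leftward: 12 /o/ is itself a trigger — this domain ends here.
From /u/ at 16 rightward: word edge.
From /u/ at 16 leftward: 15 /b/ transparent; 14 /b/ transparent; 13 /u/ is itself a trigger — this domain ends here.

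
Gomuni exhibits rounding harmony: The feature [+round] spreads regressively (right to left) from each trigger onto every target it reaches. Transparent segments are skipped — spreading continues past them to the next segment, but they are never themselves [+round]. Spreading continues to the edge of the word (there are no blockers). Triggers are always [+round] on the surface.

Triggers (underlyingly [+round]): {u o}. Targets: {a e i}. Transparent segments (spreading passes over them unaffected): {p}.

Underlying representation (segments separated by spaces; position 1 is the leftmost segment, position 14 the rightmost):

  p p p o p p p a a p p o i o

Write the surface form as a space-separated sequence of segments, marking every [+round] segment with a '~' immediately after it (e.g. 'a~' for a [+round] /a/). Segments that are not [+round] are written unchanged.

p p p o~ p p p a~ a~ p p o~ i~ o~

From /o/ at 4 leftward: 3 /p/ transparent; 2 /p/ transparent; 1 /p/ transparent; word edge.
From /o/ at 12 leftward: 11 /p/ transparent; 10 /p/ transparent; 9 /a/ → [+round]; 8 /a/ → [+round]; 7 /p/ transparent; 6 /p/ transparent; 5 /p/ transparent; 4 /o/ is itself a trigger — this domain ends here.
From /o/ at 14 leftward: 13 /i/ → [+round]; 12 /o/ is itself a trigger — this domain ends here.
[+round] positions on the surface: 4 8 9 12 13 14.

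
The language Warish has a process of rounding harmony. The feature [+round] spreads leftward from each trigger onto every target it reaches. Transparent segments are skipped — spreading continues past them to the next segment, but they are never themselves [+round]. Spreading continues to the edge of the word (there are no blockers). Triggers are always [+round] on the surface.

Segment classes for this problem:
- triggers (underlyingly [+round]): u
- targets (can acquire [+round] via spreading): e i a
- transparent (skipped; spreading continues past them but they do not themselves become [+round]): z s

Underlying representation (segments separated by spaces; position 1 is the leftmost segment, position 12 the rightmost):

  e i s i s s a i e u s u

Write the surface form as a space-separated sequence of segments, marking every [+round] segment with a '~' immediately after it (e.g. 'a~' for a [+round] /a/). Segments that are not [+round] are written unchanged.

e~ i~ s i~ s s a~ i~ e~ u~ s u~

From /u/ at 10 leftward: 9 /e/ → [+round]; 8 /i/ → [+round]; 7 /a/ → [+round]; 6 /s/ transparent; 5 /s/ transparent; 4 /i/ → [+round]; 3 /s/ transparent; 2 /i/ → [+round]; 1 /e/ → [+round]; word edge.
From /u/ at 12 leftward: 11 /s/ transparent; 10 /u/ is itself a trigger — this domain ends here.
[+round] positions on the surface: 1 2 4 7 8 9 10 12.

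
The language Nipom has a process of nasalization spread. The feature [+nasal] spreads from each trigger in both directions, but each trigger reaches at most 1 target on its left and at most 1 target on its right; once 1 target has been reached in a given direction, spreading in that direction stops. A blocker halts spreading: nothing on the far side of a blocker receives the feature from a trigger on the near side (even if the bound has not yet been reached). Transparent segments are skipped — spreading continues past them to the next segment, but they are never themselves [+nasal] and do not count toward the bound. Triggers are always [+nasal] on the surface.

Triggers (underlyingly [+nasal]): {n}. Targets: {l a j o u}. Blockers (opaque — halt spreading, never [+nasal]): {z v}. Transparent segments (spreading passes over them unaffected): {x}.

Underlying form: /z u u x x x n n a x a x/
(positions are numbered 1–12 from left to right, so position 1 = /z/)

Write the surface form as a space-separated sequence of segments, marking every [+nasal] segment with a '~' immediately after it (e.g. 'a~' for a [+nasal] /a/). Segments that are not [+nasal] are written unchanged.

z u u~ x x x n~ n~ a~ x a x

From /n/ at 7 rightward: 8 /n/ is itself a trigger — this domain ends here.
From /n/ at 7 leftward: 6 /x/ transparent; 5 /x/ transparent; 4 /x/ transparent; 3 /u/ → [+nasal]; bound reached.
From /n/ at 8 rightward: 9 /a/ → [+nasal]; bound reached.
From /n/ at 8 leftward: 7 /n/ is itself a trigger — this domain ends here.
Targets with no active source: positions 2 11 stay [-nasal].
[+nasal] positions on the surface: 3 7 8 9.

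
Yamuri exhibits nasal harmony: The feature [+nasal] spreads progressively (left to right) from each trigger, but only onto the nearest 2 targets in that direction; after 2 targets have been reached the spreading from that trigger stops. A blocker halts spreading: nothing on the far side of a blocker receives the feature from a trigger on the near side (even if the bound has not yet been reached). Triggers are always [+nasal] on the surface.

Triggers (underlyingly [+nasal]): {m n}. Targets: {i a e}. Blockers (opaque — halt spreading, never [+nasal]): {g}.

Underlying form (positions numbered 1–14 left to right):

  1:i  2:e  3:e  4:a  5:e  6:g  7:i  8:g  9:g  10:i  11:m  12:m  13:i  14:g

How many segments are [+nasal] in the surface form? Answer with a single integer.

From /m/ at 11 rightward: 12 /m/ is itself a trigger — this domain ends here.
From /m/ at 12 rightward: 13 /i/ → [+nasal]; 14 /g/ blocks.
Targets with no active source: positions 1 2 3 4 5 7 10 stay [-nasal].
[+nasal] positions on the surface: 11 12 13.

3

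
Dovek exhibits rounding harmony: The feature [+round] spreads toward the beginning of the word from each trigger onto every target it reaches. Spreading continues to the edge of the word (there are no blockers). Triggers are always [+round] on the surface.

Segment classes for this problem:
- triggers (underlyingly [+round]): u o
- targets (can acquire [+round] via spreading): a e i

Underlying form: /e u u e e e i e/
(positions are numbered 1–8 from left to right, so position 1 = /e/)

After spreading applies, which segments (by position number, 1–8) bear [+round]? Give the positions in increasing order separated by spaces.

From /u/ at 2 leftward: 1 /e/ → [+round]; word edge.
From /u/ at 3 leftward: 2 /u/ is itself a trigger — this domain ends here.
Targets with no active source: positions 4 5 6 7 8 stay [-round].

1 2 3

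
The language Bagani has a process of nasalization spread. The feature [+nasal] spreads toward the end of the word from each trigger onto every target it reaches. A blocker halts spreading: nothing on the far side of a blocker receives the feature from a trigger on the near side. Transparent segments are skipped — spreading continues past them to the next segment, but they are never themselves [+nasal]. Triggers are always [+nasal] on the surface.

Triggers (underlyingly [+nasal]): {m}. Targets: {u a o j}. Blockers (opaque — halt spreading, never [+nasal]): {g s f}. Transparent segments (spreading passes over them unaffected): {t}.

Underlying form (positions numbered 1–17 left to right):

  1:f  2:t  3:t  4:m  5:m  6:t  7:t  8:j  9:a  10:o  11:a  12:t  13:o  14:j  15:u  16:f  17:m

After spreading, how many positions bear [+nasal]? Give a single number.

10

From /m/ at 4 rightward: 5 /m/ is itself a trigger — this domain ends here.
From /m/ at 5 rightward: 6 /t/ transparent; 7 /t/ transparent; 8 /j/ → [+nasal]; 9 /a/ → [+nasal]; 10 /o/ → [+nasal]; 11 /a/ → [+nasal]; 12 /t/ transparent; 13 /o/ → [+nasal]; 14 /j/ → [+nasal]; 15 /u/ → [+nasal]; 16 /f/ blocks.
From /m/ at 17 rightward: word edge.
[+nasal] positions on the surface: 4 5 8 9 10 11 13 14 15 17.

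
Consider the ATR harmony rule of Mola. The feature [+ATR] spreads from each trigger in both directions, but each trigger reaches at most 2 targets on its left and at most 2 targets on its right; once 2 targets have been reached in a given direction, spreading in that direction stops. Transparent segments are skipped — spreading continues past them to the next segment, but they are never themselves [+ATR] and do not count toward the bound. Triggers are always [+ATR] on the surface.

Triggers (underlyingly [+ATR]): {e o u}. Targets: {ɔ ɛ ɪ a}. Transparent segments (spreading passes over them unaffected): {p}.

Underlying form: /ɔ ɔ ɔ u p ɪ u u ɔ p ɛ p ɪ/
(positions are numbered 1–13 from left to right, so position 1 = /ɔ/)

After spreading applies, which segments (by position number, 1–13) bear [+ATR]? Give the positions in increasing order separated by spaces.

2 3 4 6 7 8 9 11

From /u/ at 4 rightward: 5 /p/ transparent; 6 /ɪ/ → [+ATR]; 7 /u/ is itself a trigger — this domain ends here.
From /u/ at 4 leftward: 3 /ɔ/ → [+ATR]; 2 /ɔ/ → [+ATR]; bound reached.
From /u/ at 7 rightward: 8 /u/ is itself a trigger — this domain ends here.
From /u/ at 7 leftward: 6 /ɪ/ → [+ATR]; 5 /p/ transparent; 4 /u/ is itself a trigger — this domain ends here.
From /u/ at 8 rightward: 9 /ɔ/ → [+ATR]; 10 /p/ transparent; 11 /ɛ/ → [+ATR]; bound reached.
From /u/ at 8 leftward: 7 /u/ is itself a trigger — this domain ends here.
Targets with no active source: positions 1 13 stay [-ATR].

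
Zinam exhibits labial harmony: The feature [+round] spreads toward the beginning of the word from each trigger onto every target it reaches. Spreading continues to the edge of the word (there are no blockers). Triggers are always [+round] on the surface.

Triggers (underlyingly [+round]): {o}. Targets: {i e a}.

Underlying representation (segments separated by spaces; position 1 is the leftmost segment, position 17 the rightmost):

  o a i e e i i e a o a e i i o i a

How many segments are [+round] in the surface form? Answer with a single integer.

15

From /o/ at 1 leftward: word edge.
From /o/ at 10 leftward: 9 /a/ → [+round]; 8 /e/ → [+round]; 7 /i/ → [+round]; 6 /i/ → [+round]; 5 /e/ → [+round]; 4 /e/ → [+round]; 3 /i/ → [+round]; 2 /a/ → [+round]; 1 /o/ is itself a trigger — this domain ends here.
From /o/ at 15 leftward: 14 /i/ → [+round]; 13 /i/ → [+round]; 12 /e/ → [+round]; 11 /a/ → [+round]; 10 /o/ is itself a trigger — this domain ends here.
Targets with no active source: positions 16 17 stay [-round].
[+round] positions on the surface: 1 2 3 4 5 6 7 8 9 10 11 12 13 14 15.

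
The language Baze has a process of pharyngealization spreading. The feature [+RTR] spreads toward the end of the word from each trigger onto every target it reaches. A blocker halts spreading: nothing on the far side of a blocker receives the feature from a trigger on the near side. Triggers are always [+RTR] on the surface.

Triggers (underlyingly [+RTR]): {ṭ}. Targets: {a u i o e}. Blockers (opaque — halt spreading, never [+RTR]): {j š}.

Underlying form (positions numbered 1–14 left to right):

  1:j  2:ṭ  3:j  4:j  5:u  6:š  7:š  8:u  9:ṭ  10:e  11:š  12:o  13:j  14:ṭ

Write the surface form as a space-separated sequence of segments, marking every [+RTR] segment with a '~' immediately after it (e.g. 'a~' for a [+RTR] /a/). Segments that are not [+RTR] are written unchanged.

j ṭ~ j j u š š u ṭ~ e~ š o j ṭ~

From /ṭ/ at 2 rightward: 3 /j/ blocks.
From /ṭ/ at 9 rightward: 10 /e/ → [+RTR]; 11 /š/ blocks.
From /ṭ/ at 14 rightward: word edge.
Targets with no active source: positions 5 8 12 stay [-emphatic].
[+RTR] positions on the surface: 2 9 10 14.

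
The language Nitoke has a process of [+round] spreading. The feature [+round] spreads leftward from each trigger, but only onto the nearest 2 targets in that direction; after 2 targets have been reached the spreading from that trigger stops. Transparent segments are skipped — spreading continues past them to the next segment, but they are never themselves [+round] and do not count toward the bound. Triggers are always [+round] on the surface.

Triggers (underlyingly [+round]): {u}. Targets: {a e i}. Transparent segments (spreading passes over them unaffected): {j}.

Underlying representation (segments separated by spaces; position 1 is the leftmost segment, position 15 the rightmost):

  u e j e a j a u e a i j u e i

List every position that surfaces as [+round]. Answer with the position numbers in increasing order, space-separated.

From /u/ at 1 leftward: word edge.
From /u/ at 8 leftward: 7 /a/ → [+round]; 6 /j/ transparent; 5 /a/ → [+round]; bound reached.
From /u/ at 13 leftward: 12 /j/ transparent; 11 /i/ → [+round]; 10 /a/ → [+round]; bound reached.
Targets with no active source: positions 2 4 9 14 15 stay [-round].

1 5 7 8 10 11 13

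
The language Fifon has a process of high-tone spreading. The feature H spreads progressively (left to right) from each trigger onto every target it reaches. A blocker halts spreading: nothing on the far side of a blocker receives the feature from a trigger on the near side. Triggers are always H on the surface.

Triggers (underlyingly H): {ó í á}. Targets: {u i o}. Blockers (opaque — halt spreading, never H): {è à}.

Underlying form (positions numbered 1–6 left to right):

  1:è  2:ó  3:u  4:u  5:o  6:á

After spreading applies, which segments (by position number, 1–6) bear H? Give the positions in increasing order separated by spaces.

2 3 4 5 6

From /ó/ at 2 rightward: 3 /u/ → H; 4 /u/ → H; 5 /o/ → H; 6 /á/ is itself a trigger — this domain ends here.
From /á/ at 6 rightward: word edge.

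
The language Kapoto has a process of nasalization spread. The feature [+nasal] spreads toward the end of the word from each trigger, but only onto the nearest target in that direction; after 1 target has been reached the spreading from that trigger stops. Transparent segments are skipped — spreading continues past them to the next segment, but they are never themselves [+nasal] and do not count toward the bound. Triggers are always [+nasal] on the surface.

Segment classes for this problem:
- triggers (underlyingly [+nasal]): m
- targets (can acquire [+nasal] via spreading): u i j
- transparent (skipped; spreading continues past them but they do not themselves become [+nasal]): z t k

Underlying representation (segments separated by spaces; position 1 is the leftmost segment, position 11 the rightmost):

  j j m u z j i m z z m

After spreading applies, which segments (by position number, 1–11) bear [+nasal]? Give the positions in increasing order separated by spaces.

3 4 8 11

From /m/ at 3 rightward: 4 /u/ → [+nasal]; bound reached.
From /m/ at 8 rightward: 9 /z/ transparent; 10 /z/ transparent; 11 /m/ is itself a trigger — this domain ends here.
From /m/ at 11 rightward: word edge.
Targets with no active source: positions 1 2 6 7 stay [-nasal].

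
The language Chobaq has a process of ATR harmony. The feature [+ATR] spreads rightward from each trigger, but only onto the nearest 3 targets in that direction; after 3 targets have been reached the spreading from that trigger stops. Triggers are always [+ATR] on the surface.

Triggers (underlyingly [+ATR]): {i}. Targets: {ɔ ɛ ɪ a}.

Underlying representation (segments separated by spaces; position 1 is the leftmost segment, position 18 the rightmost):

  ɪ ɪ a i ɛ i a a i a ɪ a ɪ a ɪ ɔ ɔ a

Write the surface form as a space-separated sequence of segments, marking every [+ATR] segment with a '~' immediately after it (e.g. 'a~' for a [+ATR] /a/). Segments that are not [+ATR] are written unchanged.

ɪ ɪ a i~ ɛ~ i~ a~ a~ i~ a~ ɪ~ a~ ɪ a ɪ ɔ ɔ a

From /i/ at 4 rightward: 5 /ɛ/ → [+ATR]; 6 /i/ is itself a trigger — this domain ends here.
From /i/ at 6 rightward: 7 /a/ → [+ATR]; 8 /a/ → [+ATR]; 9 /i/ is itself a trigger — this domain ends here.
From /i/ at 9 rightward: 10 /a/ → [+ATR]; 11 /ɪ/ → [+ATR]; 12 /a/ → [+ATR]; bound reached.
Targets with no active source: positions 1 2 3 13 14 15 16 17 18 stay [-ATR].
[+ATR] positions on the surface: 4 5 6 7 8 9 10 11 12.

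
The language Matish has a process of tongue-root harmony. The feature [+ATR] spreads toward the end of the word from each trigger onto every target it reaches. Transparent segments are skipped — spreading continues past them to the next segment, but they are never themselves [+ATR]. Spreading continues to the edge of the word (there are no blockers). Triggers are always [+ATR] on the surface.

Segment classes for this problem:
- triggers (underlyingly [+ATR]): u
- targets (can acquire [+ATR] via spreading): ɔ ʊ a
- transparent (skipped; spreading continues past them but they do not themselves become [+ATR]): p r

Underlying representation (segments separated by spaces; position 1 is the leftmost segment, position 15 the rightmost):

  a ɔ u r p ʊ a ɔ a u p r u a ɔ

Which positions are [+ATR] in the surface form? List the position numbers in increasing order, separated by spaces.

From /u/ at 3 rightward: 4 /r/ transparent; 5 /p/ transparent; 6 /ʊ/ → [+ATR]; 7 /a/ → [+ATR]; 8 /ɔ/ → [+ATR]; 9 /a/ → [+ATR]; 10 /u/ is itself a trigger — this domain ends here.
From /u/ at 10 rightward: 11 /p/ transparent; 12 /r/ transparent; 13 /u/ is itself a trigger — this domain ends here.
From /u/ at 13 rightward: 14 /a/ → [+ATR]; 15 /ɔ/ → [+ATR]; word edge.
Targets with no active source: positions 1 2 stay [-ATR].

3 6 7 8 9 10 13 14 15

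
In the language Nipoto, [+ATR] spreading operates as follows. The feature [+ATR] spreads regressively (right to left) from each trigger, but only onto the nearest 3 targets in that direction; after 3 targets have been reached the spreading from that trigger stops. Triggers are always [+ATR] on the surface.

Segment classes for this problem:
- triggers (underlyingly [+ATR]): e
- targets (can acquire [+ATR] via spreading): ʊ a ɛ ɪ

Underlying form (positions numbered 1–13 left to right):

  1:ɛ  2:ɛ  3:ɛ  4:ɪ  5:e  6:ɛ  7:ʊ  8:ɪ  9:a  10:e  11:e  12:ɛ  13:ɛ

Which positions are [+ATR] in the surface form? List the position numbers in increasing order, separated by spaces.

2 3 4 5 7 8 9 10 11

From /e/ at 5 leftward: 4 /ɪ/ → [+ATR]; 3 /ɛ/ → [+ATR]; 2 /ɛ/ → [+ATR]; bound reached.
From /e/ at 10 leftward: 9 /a/ → [+ATR]; 8 /ɪ/ → [+ATR]; 7 /ʊ/ → [+ATR]; bound reached.
From /e/ at 11 leftward: 10 /e/ is itself a trigger — this domain ends here.
Targets with no active source: positions 1 6 12 13 stay [-ATR].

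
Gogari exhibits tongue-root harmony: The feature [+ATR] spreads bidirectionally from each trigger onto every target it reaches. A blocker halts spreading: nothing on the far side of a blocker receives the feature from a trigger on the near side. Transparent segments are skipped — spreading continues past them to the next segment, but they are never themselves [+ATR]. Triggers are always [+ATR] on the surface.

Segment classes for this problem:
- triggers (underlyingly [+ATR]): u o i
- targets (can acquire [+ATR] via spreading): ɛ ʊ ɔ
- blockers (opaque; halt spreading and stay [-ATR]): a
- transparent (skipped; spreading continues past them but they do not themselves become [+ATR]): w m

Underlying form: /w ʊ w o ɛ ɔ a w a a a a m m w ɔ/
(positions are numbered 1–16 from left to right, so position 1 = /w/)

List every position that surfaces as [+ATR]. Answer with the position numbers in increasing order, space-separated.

From /o/ at 4 rightward: 5 /ɛ/ → [+ATR]; 6 /ɔ/ → [+ATR]; 7 /a/ blocks.
From /o/ at 4 leftward: 3 /w/ transparent; 2 /ʊ/ → [+ATR]; 1 /w/ transparent; word edge.
Target with no active source: position 16 stays [-ATR].

2 4 5 6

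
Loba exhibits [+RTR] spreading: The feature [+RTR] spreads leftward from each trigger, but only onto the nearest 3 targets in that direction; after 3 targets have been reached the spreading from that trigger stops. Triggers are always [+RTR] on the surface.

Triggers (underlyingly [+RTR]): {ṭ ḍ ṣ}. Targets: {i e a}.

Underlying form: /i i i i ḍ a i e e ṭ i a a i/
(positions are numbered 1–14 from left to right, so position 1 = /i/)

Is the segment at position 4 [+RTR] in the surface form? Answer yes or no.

yes

From /ḍ/ at 5 leftward: 4 /i/ → [+RTR]; 3 /i/ → [+RTR]; 2 /i/ → [+RTR]; bound reached.
From /ṭ/ at 10 leftward: 9 /e/ → [+RTR]; 8 /e/ → [+RTR]; 7 /i/ → [+RTR]; bound reached.
Targets with no active source: positions 1 6 11 12 13 14 stay [-emphatic].
[+RTR] positions on the surface: 2 3 4 5 7 8 9 10.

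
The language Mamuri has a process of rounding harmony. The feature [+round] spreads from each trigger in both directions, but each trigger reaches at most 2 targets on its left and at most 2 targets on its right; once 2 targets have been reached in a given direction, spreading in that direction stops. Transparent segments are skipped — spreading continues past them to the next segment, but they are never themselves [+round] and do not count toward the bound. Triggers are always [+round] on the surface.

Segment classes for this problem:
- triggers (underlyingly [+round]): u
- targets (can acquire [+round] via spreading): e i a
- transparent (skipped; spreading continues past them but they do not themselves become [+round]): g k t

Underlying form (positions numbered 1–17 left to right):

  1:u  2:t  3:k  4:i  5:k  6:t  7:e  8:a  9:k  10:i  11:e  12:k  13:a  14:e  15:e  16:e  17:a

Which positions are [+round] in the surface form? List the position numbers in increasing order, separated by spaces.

From /u/ at 1 rightward: 2 /t/ transparent; 3 /k/ transparent; 4 /i/ → [+round]; 5 /k/ transparent; 6 /t/ transparent; 7 /e/ → [+round]; bound reached.
From /u/ at 1 leftward: word edge.
Targets with no active source: positions 8 10 11 13 14 15 16 17 stay [-round].

1 4 7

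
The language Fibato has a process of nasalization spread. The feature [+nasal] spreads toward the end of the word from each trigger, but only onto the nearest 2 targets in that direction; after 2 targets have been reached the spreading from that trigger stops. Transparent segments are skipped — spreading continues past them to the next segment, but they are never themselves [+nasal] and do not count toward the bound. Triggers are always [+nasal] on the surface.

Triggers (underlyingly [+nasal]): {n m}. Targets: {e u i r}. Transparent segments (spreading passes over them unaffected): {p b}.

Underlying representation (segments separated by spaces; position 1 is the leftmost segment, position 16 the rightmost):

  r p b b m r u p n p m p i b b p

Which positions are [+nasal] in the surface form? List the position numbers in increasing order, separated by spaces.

5 6 7 9 11 13

From /m/ at 5 rightward: 6 /r/ → [+nasal]; 7 /u/ → [+nasal]; bound reached.
From /n/ at 9 rightward: 10 /p/ transparent; 11 /m/ is itself a trigger — this domain ends here.
From /m/ at 11 rightward: 12 /p/ transparent; 13 /i/ → [+nasal]; 14 /b/ transparent; 15 /b/ transparent; 16 /p/ transparent; word edge.
Target with no active source: position 1 stays [-nasal].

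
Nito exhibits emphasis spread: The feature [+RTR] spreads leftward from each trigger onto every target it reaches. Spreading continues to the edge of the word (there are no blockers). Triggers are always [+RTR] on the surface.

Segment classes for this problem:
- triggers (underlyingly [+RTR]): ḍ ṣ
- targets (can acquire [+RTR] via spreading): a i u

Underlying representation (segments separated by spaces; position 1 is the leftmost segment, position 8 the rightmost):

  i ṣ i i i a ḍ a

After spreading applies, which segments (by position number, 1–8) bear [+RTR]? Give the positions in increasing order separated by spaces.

From /ṣ/ at 2 leftward: 1 /i/ → [+RTR]; word edge.
From /ḍ/ at 7 leftward: 6 /a/ → [+RTR]; 5 /i/ → [+RTR]; 4 /i/ → [+RTR]; 3 /i/ → [+RTR]; 2 /ṣ/ is itself a trigger — this domain ends here.
Target with no active source: position 8 stays [-emphatic].

1 2 3 4 5 6 7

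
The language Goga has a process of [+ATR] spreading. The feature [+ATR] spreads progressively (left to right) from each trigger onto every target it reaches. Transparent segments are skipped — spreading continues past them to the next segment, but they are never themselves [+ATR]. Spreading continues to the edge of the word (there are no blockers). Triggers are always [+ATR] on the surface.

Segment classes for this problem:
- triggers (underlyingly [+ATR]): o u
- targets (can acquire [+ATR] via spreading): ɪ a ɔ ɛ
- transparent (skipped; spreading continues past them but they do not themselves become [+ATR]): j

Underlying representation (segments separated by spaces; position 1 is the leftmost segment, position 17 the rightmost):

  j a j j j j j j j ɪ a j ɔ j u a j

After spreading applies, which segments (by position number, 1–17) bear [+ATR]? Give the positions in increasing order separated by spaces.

15 16

From /u/ at 15 rightward: 16 /a/ → [+ATR]; 17 /j/ transparent; word edge.
Targets with no active source: positions 2 10 11 13 stay [-ATR].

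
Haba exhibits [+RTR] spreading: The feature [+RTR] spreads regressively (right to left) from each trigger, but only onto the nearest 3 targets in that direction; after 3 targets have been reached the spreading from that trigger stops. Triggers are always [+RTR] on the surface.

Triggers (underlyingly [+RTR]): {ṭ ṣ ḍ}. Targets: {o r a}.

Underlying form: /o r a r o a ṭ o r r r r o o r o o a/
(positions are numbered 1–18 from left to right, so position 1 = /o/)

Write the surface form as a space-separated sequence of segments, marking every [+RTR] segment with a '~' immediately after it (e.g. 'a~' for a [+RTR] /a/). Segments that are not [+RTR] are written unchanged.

From /ṭ/ at 7 leftward: 6 /a/ → [+RTR]; 5 /o/ → [+RTR]; 4 /r/ → [+RTR]; bound reached.
Targets with no active source: positions 1 2 3 8 9 10 11 12 13 14 15 16 17 18 stay [-emphatic].
[+RTR] positions on the surface: 4 5 6 7.

o r a r~ o~ a~ ṭ~ o r r r r o o r o o a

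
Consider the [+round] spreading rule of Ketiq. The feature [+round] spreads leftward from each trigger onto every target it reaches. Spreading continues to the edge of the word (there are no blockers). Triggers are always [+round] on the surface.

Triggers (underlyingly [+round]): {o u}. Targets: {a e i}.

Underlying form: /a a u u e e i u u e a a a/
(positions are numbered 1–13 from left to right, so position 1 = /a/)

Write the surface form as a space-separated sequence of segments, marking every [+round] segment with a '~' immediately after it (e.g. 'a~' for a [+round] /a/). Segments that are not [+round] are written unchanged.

From /u/ at 3 leftward: 2 /a/ → [+round]; 1 /a/ → [+round]; word edge.
From /u/ at 4 leftward: 3 /u/ is itself a trigger — this domain ends here.
From /u/ at 8 leftward: 7 /i/ → [+round]; 6 /e/ → [+round]; 5 /e/ → [+round]; 4 /u/ is itself a trigger — this domain ends here.
From /u/ at 9 leftward: 8 /u/ is itself a trigger — this domain ends here.
Targets with no active source: positions 10 11 12 13 stay [-round].
[+round] positions on the surface: 1 2 3 4 5 6 7 8 9.

a~ a~ u~ u~ e~ e~ i~ u~ u~ e a a a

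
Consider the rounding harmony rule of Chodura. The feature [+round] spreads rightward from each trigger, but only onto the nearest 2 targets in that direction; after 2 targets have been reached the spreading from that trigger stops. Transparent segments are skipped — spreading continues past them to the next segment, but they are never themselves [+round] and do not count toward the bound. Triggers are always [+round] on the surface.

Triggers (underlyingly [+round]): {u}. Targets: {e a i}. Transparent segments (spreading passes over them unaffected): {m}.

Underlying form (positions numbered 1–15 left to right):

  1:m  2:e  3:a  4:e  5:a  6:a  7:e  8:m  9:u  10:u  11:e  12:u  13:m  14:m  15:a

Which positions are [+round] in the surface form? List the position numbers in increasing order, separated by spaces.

From /u/ at 9 rightward: 10 /u/ is itself a trigger — this domain ends here.
From /u/ at 10 rightward: 11 /e/ → [+round]; 12 /u/ is itself a trigger — this domain ends here.
From /u/ at 12 rightward: 13 /m/ transparent; 14 /m/ transparent; 15 /a/ → [+round]; word edge.
Targets with no active source: positions 2 3 4 5 6 7 stay [-round].

9 10 11 12 15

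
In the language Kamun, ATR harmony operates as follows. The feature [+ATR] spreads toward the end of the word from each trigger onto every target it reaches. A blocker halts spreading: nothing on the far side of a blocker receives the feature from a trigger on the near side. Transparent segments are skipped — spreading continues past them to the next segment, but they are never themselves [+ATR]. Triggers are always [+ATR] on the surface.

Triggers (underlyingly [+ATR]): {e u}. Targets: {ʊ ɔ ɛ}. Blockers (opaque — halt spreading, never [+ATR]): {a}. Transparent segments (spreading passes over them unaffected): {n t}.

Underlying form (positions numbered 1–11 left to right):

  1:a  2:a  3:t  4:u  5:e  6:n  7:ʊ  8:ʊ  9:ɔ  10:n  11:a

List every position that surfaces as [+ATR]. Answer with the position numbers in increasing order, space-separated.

From /u/ at 4 rightward: 5 /e/ is itself a trigger — this domain ends here.
From /e/ at 5 rightward: 6 /n/ transparent; 7 /ʊ/ → [+ATR]; 8 /ʊ/ → [+ATR]; 9 /ɔ/ → [+ATR]; 10 /n/ transparent; 11 /a/ blocks.

4 5 7 8 9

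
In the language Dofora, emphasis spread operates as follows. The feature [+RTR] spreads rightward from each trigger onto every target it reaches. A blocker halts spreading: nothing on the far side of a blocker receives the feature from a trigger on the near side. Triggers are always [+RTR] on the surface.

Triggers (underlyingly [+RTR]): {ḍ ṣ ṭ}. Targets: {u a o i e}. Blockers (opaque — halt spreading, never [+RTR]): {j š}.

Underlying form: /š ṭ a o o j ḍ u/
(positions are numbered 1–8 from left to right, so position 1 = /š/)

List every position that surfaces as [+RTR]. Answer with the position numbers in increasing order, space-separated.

From /ṭ/ at 2 rightward: 3 /a/ → [+RTR]; 4 /o/ → [+RTR]; 5 /o/ → [+RTR]; 6 /j/ blocks.
From /ḍ/ at 7 rightward: 8 /u/ → [+RTR]; word edge.

2 3 4 5 7 8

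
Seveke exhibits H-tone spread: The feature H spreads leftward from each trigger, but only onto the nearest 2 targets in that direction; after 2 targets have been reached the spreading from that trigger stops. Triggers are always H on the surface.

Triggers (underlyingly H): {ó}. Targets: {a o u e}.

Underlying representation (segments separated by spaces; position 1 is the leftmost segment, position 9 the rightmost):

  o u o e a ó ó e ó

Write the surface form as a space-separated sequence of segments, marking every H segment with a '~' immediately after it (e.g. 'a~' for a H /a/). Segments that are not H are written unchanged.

From /ó/ at 6 leftward: 5 /a/ → H; 4 /e/ → H; bound reached.
From /ó/ at 7 leftward: 6 /ó/ is itself a trigger — this domain ends here.
From /ó/ at 9 leftward: 8 /e/ → H; 7 /ó/ is itself a trigger — this domain ends here.
Targets with no active source: positions 1 2 3 stay [-high tone].
H positions on the surface: 4 5 6 7 8 9.

o u o e~ a~ ó~ ó~ e~ ó~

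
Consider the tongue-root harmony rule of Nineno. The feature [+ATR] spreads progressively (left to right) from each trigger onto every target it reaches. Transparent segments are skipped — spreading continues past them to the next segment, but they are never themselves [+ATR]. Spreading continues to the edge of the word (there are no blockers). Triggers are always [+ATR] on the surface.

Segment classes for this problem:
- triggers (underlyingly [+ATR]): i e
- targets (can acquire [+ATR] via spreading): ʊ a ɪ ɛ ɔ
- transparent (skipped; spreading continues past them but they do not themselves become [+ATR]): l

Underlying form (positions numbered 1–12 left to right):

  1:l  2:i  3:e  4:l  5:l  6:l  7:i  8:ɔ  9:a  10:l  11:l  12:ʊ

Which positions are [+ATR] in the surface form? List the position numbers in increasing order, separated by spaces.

2 3 7 8 9 12

From /i/ at 2 rightward: 3 /e/ is itself a trigger — this domain ends here.
From /e/ at 3 rightward: 4 /l/ transparent; 5 /l/ transparent; 6 /l/ transparent; 7 /i/ is itself a trigger — this domain ends here.
From /i/ at 7 rightward: 8 /ɔ/ → [+ATR]; 9 /a/ → [+ATR]; 10 /l/ transparent; 11 /l/ transparent; 12 /ʊ/ → [+ATR]; word edge.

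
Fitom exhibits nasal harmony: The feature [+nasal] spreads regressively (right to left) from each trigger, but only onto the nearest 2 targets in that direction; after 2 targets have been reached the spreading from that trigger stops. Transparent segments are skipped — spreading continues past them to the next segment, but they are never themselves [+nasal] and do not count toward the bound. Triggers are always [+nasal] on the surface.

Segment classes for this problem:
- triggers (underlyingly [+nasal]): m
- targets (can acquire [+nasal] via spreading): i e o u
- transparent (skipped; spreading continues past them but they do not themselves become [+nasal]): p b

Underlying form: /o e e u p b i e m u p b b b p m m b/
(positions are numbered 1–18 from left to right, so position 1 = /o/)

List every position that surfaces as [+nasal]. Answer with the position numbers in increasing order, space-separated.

From /m/ at 9 leftward: 8 /e/ → [+nasal]; 7 /i/ → [+nasal]; bound reached.
From /m/ at 16 leftward: 15 /p/ transparent; 14 /b/ transparent; 13 /b/ transparent; 12 /b/ transparent; 11 /p/ transparent; 10 /u/ → [+nasal]; 9 /m/ is itself a trigger — this domain ends here.
From /m/ at 17 leftward: 16 /m/ is itself a trigger — this domain ends here.
Targets with no active source: positions 1 2 3 4 stay [-nasal].

7 8 9 10 16 17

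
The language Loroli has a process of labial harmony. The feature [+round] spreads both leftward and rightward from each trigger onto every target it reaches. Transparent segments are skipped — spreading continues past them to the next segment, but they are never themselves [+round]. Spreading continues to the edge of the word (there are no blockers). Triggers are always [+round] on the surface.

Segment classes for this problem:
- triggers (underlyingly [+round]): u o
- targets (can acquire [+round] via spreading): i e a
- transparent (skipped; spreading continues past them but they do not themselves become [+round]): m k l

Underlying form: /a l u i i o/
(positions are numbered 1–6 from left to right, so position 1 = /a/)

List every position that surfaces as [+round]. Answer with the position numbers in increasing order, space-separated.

From /u/ at 3 rightward: 4 /i/ → [+round]; 5 /i/ → [+round]; 6 /o/ is itself a trigger — this domain ends here.
From /u/ at 3 leftward: 2 /l/ transparent; 1 /a/ → [+round]; word edge.
From /o/ at 6 rightward: word edge.
From /o/ at 6 leftward: 5 /i/ → [+round]; 4 /i/ → [+round]; 3 /u/ is itself a trigger — this domain ends here.

1 3 4 5 6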